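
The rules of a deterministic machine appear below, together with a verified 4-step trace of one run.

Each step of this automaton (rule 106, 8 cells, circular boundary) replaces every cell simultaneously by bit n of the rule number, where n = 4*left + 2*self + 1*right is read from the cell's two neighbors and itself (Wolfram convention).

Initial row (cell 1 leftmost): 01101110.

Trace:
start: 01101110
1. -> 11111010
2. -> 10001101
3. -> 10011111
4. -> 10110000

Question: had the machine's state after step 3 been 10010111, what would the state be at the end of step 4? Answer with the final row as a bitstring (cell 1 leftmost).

10101100

state after step 3 := 10010111
4. -> 10101100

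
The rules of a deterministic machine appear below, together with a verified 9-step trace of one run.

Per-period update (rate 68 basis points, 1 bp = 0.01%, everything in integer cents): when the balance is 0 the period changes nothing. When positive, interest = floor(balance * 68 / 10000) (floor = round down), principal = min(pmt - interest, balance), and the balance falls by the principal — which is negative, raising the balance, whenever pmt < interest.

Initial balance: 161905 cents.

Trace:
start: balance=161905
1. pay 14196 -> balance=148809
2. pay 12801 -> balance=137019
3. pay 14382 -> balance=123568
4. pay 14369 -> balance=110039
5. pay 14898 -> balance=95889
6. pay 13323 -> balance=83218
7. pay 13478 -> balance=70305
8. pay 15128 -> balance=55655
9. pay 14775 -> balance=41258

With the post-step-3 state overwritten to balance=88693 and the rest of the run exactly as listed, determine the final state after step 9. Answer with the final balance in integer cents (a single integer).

state after step 3 := balance=88693
4. pay 14369 -> balance=74927
5. pay 14898 -> balance=60538
6. pay 13323 -> balance=47626
7. pay 13478 -> balance=34471
8. pay 15128 -> balance=19577
9. pay 14775 -> balance=4935

4935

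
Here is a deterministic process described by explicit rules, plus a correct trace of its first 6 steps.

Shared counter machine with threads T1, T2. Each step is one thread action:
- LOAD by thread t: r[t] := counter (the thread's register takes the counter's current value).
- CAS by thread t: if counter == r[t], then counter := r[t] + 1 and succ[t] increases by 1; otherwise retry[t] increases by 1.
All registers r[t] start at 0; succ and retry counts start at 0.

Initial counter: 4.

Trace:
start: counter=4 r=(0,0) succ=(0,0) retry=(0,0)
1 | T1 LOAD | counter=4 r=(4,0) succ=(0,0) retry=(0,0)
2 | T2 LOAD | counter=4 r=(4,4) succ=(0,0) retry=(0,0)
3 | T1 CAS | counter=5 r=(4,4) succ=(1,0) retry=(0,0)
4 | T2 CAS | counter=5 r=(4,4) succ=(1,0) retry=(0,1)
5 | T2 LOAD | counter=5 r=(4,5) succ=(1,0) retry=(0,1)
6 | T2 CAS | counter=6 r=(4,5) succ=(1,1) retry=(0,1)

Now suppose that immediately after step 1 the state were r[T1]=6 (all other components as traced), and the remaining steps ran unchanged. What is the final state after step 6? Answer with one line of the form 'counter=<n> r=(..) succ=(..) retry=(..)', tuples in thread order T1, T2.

counter=6 r=(6,5) succ=(0,2) retry=(1,0)

state after step 1 := counter=4 r=(6,0) succ=(0,0) retry=(0,0)
2 | T2 LOAD | counter=4 r=(6,4) succ=(0,0) retry=(0,0)
3 | T1 CAS | counter=4 r=(6,4) succ=(0,0) retry=(1,0)
4 | T2 CAS | counter=5 r=(6,4) succ=(0,1) retry=(1,0)
5 | T2 LOAD | counter=5 r=(6,5) succ=(0,1) retry=(1,0)
6 | T2 CAS | counter=6 r=(6,5) succ=(0,2) retry=(1,0)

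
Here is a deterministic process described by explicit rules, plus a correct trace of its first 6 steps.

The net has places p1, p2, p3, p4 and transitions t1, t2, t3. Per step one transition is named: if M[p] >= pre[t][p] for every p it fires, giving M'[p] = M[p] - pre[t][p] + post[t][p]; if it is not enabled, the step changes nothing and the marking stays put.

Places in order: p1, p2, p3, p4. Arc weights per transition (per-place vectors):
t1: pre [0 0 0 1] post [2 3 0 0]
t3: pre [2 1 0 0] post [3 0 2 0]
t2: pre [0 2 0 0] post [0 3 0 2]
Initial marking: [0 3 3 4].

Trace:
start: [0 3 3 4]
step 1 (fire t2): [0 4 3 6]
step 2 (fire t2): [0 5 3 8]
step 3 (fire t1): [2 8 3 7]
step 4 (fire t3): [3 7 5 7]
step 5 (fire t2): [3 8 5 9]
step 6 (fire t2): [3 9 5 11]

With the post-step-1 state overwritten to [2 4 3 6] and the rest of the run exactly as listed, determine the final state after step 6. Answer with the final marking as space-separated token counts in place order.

state after step 1 := [2 4 3 6]
step 2 (fire t2): [2 5 3 8]
step 3 (fire t1): [4 8 3 7]
step 4 (fire t3): [5 7 5 7]
step 5 (fire t2): [5 8 5 9]
step 6 (fire t2): [5 9 5 11]

5 9 5 11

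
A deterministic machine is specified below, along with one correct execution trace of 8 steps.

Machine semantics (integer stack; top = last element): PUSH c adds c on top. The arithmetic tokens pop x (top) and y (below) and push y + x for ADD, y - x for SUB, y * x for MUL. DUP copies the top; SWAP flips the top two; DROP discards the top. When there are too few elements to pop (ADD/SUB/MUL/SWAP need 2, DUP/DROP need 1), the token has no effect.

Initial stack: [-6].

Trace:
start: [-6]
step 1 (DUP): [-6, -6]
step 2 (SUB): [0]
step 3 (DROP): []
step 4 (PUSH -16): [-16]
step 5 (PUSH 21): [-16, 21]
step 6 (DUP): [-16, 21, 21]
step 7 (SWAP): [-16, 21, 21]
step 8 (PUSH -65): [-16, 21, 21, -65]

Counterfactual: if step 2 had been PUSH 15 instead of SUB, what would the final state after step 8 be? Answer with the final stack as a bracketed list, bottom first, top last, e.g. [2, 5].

(re-executing from step 2 with the substitution; state before step 2: [-6, -6])
step 2 (PUSH 15): [-6, -6, 15]
step 3 (DROP): [-6, -6]
step 4 (PUSH -16): [-6, -6, -16]
step 5 (PUSH 21): [-6, -6, -16, 21]
step 6 (DUP): [-6, -6, -16, 21, 21]
step 7 (SWAP): [-6, -6, -16, 21, 21]
step 8 (PUSH -65): [-6, -6, -16, 21, 21, -65]

[-6, -6, -16, 21, 21, -65]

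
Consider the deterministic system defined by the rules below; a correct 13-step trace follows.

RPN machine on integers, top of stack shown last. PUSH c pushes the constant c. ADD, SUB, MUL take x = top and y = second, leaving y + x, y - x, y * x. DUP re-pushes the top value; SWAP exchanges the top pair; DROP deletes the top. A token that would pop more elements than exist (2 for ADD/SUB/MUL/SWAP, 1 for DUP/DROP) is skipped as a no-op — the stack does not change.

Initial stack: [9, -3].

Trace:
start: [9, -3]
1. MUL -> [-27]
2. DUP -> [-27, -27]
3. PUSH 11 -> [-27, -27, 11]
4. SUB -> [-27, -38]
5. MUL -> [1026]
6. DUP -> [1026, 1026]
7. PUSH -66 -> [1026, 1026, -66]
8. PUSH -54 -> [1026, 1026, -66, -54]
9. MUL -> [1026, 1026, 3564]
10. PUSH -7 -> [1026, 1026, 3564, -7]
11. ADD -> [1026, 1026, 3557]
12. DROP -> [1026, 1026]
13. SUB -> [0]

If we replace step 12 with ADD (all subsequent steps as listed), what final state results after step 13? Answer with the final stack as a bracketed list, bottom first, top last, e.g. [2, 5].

(re-executing from step 12 with the substitution; state before step 12: [1026, 1026, 3557])
12. ADD -> [1026, 4583]
13. SUB -> [-3557]

[-3557]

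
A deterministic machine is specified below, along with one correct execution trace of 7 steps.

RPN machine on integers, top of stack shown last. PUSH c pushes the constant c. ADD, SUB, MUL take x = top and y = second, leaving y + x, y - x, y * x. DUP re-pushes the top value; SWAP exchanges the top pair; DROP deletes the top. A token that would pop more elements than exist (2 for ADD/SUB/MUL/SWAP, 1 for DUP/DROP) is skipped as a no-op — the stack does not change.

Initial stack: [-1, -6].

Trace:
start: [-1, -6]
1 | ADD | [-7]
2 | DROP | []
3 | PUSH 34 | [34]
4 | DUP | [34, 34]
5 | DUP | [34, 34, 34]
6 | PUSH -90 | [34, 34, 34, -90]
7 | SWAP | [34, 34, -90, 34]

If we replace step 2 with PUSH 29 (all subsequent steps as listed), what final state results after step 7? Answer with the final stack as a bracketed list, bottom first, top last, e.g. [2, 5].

(re-executing from step 2 with the substitution; state before step 2: [-7])
2 | PUSH 29 | [-7, 29]
3 | PUSH 34 | [-7, 29, 34]
4 | DUP | [-7, 29, 34, 34]
5 | DUP | [-7, 29, 34, 34, 34]
6 | PUSH -90 | [-7, 29, 34, 34, 34, -90]
7 | SWAP | [-7, 29, 34, 34, -90, 34]

[-7, 29, 34, 34, -90, 34]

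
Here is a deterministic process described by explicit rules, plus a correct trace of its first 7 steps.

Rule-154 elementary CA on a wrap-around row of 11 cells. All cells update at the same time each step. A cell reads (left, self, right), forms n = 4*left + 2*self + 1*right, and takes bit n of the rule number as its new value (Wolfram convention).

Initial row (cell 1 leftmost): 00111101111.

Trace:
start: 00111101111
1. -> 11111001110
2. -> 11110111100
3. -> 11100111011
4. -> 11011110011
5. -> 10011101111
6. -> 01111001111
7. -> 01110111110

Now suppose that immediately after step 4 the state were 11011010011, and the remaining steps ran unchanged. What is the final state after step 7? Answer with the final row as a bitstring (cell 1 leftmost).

state after step 4 := 11011010011
5. -> 10010001111
6. -> 01101011111
7. -> 01000011110

01000011110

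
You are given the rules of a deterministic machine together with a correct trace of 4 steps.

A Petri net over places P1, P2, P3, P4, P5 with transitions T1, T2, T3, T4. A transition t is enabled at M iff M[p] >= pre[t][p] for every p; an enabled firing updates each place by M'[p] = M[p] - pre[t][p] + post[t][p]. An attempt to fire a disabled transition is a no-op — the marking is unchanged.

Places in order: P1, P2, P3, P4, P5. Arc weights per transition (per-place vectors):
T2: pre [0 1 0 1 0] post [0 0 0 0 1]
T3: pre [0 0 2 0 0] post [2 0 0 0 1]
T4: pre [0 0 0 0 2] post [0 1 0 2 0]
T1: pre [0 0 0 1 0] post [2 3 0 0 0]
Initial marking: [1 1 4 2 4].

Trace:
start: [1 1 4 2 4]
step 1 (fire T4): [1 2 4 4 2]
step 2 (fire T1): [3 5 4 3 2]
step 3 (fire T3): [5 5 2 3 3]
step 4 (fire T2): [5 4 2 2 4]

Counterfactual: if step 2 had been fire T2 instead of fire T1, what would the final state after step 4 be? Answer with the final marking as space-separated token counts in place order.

(re-executing from step 2 with the substitution; state before step 2: [1 2 4 4 2])
step 2 (fire T2): [1 1 4 3 3]
step 3 (fire T3): [3 1 2 3 4]
step 4 (fire T2): [3 0 2 2 5]

3 0 2 2 5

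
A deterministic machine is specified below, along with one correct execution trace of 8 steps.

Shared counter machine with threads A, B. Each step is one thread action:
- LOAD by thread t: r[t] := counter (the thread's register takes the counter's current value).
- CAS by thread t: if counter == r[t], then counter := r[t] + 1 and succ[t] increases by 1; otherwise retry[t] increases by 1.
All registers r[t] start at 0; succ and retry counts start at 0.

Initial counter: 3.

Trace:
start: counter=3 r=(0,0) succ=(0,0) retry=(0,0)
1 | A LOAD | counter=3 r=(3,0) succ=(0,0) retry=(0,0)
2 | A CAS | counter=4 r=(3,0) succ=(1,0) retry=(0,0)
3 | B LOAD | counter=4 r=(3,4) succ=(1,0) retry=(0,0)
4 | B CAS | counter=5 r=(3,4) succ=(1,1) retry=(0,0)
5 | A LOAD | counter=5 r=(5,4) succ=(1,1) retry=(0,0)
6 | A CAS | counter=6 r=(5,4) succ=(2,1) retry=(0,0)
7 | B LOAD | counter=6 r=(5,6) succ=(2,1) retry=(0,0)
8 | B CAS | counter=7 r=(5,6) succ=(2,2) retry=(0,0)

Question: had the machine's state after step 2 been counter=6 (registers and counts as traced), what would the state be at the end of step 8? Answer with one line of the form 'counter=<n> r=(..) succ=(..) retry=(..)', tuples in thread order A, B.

counter=9 r=(7,8) succ=(2,2) retry=(0,0)

state after step 2 := counter=6 r=(3,0) succ=(1,0) retry=(0,0)
3 | B LOAD | counter=6 r=(3,6) succ=(1,0) retry=(0,0)
4 | B CAS | counter=7 r=(3,6) succ=(1,1) retry=(0,0)
5 | A LOAD | counter=7 r=(7,6) succ=(1,1) retry=(0,0)
6 | A CAS | counter=8 r=(7,6) succ=(2,1) retry=(0,0)
7 | B LOAD | counter=8 r=(7,8) succ=(2,1) retry=(0,0)
8 | B CAS | counter=9 r=(7,8) succ=(2,2) retry=(0,0)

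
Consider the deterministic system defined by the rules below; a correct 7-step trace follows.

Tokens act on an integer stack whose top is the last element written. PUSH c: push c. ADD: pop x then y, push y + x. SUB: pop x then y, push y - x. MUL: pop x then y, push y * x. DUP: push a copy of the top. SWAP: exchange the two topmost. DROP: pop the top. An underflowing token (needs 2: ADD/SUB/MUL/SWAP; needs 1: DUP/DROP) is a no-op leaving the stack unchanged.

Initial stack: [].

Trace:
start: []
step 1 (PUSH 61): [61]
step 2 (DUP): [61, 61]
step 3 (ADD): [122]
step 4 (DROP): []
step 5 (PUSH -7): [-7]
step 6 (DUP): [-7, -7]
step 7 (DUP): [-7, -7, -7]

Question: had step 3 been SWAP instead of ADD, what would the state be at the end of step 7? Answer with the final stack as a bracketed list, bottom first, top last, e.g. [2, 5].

(re-executing from step 3 with the substitution; state before step 3: [61, 61])
step 3 (SWAP): [61, 61]
step 4 (DROP): [61]
step 5 (PUSH -7): [61, -7]
step 6 (DUP): [61, -7, -7]
step 7 (DUP): [61, -7, -7, -7]

[61, -7, -7, -7]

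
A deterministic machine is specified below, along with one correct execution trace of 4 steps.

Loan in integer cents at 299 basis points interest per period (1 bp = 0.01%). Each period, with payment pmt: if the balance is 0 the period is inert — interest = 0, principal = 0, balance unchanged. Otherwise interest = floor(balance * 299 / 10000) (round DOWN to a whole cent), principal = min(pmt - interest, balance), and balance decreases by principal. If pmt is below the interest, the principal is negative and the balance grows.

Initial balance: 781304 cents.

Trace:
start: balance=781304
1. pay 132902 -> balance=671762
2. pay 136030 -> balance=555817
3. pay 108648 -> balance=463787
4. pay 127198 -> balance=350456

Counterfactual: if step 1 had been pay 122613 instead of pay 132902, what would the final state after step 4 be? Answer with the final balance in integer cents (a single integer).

(re-executing from step 1 with the substitution; state before step 1: balance=781304)
1. pay 122613 -> balance=682051
2. pay 136030 -> balance=566414
3. pay 108648 -> balance=474701
4. pay 127198 -> balance=361696

361696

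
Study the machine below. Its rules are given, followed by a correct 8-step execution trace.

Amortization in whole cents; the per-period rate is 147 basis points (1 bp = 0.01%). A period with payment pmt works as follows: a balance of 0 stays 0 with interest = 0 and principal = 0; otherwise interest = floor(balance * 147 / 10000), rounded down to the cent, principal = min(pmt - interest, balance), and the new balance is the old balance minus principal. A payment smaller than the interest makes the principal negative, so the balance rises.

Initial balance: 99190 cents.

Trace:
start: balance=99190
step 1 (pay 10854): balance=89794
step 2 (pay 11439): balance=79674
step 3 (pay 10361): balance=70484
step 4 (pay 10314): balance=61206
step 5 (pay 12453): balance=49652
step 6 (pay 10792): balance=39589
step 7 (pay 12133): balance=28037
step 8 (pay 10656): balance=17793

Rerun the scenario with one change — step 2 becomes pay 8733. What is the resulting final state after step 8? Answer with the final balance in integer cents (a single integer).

(re-executing from step 2 with the substitution; state before step 2: balance=89794)
step 2 (pay 8733): balance=82380
step 3 (pay 10361): balance=73229
step 4 (pay 10314): balance=63991
step 5 (pay 12453): balance=52478
step 6 (pay 10792): balance=42457
step 7 (pay 12133): balance=30948
step 8 (pay 10656): balance=20746

20746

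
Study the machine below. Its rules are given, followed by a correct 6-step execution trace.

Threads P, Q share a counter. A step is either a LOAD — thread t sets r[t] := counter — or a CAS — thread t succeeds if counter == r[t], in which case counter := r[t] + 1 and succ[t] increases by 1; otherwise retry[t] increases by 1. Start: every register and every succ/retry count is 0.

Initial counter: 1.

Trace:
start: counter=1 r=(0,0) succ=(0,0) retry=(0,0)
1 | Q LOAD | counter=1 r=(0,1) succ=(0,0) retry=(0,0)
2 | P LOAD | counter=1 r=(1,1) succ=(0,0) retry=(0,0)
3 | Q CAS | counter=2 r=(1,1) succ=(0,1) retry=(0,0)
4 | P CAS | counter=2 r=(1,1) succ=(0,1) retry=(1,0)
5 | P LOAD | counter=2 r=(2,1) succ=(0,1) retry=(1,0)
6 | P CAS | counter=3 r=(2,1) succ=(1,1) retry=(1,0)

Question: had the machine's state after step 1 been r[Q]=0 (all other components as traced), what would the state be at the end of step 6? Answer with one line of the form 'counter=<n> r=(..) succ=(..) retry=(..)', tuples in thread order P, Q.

counter=3 r=(2,0) succ=(2,0) retry=(0,1)

state after step 1 := counter=1 r=(0,0) succ=(0,0) retry=(0,0)
2 | P LOAD | counter=1 r=(1,0) succ=(0,0) retry=(0,0)
3 | Q CAS | counter=1 r=(1,0) succ=(0,0) retry=(0,1)
4 | P CAS | counter=2 r=(1,0) succ=(1,0) retry=(0,1)
5 | P LOAD | counter=2 r=(2,0) succ=(1,0) retry=(0,1)
6 | P CAS | counter=3 r=(2,0) succ=(2,0) retry=(0,1)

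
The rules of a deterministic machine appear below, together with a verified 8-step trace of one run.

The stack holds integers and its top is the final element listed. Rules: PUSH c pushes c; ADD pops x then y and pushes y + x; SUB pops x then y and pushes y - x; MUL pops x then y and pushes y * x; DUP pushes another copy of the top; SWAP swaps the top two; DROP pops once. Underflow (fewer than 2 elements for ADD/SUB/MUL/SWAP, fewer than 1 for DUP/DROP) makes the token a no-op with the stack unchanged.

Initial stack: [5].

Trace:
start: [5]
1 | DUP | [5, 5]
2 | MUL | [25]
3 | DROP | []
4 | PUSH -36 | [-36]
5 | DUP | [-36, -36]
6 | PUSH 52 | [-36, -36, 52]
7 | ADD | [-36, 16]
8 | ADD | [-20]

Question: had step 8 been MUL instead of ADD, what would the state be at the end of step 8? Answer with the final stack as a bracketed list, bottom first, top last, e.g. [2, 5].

[-576]

(re-executing from step 8 with the substitution; state before step 8: [-36, 16])
8 | MUL | [-576]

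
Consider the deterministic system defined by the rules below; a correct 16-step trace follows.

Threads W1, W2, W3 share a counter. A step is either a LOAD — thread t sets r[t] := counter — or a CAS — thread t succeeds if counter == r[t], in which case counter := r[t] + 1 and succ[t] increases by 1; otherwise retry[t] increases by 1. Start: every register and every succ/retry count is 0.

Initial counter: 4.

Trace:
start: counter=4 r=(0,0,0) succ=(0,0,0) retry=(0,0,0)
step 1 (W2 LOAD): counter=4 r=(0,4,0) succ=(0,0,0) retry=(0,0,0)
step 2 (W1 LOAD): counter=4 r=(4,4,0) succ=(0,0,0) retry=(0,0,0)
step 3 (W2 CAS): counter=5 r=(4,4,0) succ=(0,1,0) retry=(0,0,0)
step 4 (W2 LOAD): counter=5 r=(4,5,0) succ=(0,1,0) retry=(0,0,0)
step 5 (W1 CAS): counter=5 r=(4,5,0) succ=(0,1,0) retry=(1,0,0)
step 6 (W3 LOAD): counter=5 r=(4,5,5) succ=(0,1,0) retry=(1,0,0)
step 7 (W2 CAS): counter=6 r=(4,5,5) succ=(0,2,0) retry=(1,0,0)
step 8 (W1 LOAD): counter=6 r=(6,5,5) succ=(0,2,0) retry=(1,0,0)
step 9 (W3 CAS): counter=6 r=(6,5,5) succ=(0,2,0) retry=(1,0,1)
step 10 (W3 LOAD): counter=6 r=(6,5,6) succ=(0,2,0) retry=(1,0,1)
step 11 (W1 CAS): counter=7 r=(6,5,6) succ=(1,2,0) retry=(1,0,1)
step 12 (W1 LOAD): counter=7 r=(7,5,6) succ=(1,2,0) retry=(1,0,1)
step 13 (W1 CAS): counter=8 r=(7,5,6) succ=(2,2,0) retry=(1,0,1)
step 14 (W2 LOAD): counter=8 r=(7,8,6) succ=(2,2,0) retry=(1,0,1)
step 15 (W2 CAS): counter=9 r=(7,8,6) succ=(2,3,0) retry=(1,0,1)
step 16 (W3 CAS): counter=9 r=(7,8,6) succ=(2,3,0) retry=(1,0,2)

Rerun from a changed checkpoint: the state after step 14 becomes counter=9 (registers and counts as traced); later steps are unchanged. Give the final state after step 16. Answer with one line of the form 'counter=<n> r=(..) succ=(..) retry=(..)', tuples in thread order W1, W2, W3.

state after step 14 := counter=9 r=(7,8,6) succ=(2,2,0) retry=(1,0,1)
step 15 (W2 CAS): counter=9 r=(7,8,6) succ=(2,2,0) retry=(1,1,1)
step 16 (W3 CAS): counter=9 r=(7,8,6) succ=(2,2,0) retry=(1,1,2)

counter=9 r=(7,8,6) succ=(2,2,0) retry=(1,1,2)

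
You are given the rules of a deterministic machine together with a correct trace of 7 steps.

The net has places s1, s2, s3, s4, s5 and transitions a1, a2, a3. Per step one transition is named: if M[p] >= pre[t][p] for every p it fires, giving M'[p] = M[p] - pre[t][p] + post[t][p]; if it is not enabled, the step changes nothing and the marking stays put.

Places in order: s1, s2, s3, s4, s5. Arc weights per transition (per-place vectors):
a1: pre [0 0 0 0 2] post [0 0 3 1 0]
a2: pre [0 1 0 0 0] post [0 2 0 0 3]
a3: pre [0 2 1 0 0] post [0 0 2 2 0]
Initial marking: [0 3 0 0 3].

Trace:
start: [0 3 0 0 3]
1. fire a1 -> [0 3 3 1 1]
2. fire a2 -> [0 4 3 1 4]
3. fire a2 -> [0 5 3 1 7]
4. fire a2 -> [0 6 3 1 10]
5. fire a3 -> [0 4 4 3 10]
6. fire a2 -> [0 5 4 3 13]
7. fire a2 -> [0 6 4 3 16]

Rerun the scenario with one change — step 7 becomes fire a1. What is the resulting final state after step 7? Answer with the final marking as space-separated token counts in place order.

(re-executing from step 7 with the substitution; state before step 7: [0 5 4 3 13])
7. fire a1 -> [0 5 7 4 11]

0 5 7 4 11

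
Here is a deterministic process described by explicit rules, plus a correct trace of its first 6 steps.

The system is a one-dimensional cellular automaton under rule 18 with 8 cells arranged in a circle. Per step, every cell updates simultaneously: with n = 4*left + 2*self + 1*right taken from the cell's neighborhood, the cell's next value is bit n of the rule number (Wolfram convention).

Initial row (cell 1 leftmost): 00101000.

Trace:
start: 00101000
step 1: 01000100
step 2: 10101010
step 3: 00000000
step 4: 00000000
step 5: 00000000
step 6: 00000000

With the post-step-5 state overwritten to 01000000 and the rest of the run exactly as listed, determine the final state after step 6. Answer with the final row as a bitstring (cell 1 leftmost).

state after step 5 := 01000000
step 6: 10100000

10100000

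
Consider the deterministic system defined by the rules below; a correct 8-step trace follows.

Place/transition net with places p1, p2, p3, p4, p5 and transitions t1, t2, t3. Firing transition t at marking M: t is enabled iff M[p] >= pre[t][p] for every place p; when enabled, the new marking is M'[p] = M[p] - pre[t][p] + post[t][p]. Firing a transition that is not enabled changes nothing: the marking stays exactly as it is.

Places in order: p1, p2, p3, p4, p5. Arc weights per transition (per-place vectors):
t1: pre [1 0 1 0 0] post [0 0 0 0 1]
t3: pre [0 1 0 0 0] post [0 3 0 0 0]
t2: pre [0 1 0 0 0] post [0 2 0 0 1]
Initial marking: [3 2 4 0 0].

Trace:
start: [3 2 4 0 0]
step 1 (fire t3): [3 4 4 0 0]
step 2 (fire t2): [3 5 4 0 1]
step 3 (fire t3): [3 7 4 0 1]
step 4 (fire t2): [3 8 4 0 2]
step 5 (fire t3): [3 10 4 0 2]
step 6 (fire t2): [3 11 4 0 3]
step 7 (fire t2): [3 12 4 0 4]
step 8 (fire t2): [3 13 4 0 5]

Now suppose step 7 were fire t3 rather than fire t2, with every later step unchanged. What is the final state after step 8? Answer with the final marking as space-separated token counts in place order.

3 14 4 0 4

(re-executing from step 7 with the substitution; state before step 7: [3 11 4 0 3])
step 7 (fire t3): [3 13 4 0 3]
step 8 (fire t2): [3 14 4 0 4]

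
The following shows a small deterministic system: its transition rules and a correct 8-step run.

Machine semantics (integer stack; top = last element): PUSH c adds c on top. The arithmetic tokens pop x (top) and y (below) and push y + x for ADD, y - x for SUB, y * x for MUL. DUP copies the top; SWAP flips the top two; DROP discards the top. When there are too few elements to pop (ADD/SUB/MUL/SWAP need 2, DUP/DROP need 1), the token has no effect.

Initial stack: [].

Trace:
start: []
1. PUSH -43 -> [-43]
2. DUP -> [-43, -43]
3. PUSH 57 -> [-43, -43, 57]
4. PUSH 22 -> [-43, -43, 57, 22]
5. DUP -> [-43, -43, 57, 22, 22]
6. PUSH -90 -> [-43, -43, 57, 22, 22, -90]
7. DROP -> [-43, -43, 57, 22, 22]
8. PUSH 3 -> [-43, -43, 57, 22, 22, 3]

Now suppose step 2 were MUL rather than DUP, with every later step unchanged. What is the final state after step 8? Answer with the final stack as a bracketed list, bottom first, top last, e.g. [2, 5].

[-43, 57, 22, 22, 3]

(re-executing from step 2 with the substitution; state before step 2: [-43])
2. MUL -> [-43]
3. PUSH 57 -> [-43, 57]
4. PUSH 22 -> [-43, 57, 22]
5. DUP -> [-43, 57, 22, 22]
6. PUSH -90 -> [-43, 57, 22, 22, -90]
7. DROP -> [-43, 57, 22, 22]
8. PUSH 3 -> [-43, 57, 22, 22, 3]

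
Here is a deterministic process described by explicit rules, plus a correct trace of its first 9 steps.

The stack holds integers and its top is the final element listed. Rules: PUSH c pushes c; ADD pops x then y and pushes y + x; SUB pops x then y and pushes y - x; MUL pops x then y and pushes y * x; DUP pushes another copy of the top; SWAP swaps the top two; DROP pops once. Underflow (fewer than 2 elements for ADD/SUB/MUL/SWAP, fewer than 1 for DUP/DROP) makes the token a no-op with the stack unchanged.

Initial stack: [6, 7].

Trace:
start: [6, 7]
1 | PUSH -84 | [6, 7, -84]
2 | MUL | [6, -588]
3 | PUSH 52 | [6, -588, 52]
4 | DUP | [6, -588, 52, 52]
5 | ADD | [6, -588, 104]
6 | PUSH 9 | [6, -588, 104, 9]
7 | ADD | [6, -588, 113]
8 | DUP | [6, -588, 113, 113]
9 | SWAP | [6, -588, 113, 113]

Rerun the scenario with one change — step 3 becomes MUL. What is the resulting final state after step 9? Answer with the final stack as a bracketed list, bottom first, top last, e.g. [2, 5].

(re-executing from step 3 with the substitution; state before step 3: [6, -588])
3 | MUL | [-3528]
4 | DUP | [-3528, -3528]
5 | ADD | [-7056]
6 | PUSH 9 | [-7056, 9]
7 | ADD | [-7047]
8 | DUP | [-7047, -7047]
9 | SWAP | [-7047, -7047]

[-7047, -7047]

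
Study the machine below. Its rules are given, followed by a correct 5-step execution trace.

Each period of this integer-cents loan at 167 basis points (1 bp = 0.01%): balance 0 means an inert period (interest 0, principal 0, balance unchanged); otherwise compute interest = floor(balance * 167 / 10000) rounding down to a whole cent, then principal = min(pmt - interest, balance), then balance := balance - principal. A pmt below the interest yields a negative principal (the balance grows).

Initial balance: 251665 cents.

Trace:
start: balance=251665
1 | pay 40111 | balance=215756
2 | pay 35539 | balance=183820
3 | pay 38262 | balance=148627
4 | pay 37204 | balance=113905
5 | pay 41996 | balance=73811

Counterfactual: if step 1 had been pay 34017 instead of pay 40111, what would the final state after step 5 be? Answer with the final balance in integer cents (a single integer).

80322

(re-executing from step 1 with the substitution; state before step 1: balance=251665)
1 | pay 34017 | balance=221850
2 | pay 35539 | balance=190015
3 | pay 38262 | balance=154926
4 | pay 37204 | balance=120309
5 | pay 41996 | balance=80322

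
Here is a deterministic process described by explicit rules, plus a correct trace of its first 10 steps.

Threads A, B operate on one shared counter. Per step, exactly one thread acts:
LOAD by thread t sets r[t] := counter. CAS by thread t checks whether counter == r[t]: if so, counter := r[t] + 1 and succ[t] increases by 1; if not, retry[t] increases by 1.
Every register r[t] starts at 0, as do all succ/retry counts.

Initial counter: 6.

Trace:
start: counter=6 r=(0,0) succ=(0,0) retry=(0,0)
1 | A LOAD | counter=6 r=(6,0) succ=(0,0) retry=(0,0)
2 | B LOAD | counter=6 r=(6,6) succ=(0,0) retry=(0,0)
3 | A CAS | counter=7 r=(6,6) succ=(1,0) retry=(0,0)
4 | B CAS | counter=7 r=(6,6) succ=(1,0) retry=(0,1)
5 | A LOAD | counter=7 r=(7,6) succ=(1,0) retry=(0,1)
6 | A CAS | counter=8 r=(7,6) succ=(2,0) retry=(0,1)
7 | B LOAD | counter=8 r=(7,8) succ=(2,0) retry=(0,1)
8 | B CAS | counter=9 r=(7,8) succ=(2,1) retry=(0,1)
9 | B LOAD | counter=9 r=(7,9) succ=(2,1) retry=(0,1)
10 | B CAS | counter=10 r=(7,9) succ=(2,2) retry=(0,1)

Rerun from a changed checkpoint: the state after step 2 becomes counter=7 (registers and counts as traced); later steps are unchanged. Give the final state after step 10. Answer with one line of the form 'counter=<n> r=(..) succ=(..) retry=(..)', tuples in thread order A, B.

counter=10 r=(7,9) succ=(1,2) retry=(1,1)

state after step 2 := counter=7 r=(6,6) succ=(0,0) retry=(0,0)
3 | A CAS | counter=7 r=(6,6) succ=(0,0) retry=(1,0)
4 | B CAS | counter=7 r=(6,6) succ=(0,0) retry=(1,1)
5 | A LOAD | counter=7 r=(7,6) succ=(0,0) retry=(1,1)
6 | A CAS | counter=8 r=(7,6) succ=(1,0) retry=(1,1)
7 | B LOAD | counter=8 r=(7,8) succ=(1,0) retry=(1,1)
8 | B CAS | counter=9 r=(7,8) succ=(1,1) retry=(1,1)
9 | B LOAD | counter=9 r=(7,9) succ=(1,1) retry=(1,1)
10 | B CAS | counter=10 r=(7,9) succ=(1,2) retry=(1,1)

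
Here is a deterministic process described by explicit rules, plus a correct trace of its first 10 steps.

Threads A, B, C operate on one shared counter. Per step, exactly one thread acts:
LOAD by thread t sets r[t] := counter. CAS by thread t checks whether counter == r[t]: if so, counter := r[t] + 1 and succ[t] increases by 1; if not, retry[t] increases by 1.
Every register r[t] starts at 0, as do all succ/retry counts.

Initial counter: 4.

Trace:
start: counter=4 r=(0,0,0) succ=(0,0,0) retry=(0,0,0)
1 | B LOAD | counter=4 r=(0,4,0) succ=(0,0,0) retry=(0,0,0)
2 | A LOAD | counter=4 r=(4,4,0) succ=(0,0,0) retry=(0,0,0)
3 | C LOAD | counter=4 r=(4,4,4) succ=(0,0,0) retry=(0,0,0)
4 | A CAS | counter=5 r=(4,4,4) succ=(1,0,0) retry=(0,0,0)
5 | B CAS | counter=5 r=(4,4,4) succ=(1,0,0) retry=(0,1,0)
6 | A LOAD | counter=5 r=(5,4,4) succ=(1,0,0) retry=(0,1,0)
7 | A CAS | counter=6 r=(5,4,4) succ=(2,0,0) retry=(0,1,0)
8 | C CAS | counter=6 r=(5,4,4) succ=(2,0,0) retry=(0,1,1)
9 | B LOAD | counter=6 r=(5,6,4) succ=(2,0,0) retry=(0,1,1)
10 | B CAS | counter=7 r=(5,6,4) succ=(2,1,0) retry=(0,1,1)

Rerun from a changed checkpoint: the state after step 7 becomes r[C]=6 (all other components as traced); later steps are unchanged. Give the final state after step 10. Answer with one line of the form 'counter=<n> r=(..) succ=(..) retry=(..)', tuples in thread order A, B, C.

counter=8 r=(5,7,6) succ=(2,1,1) retry=(0,1,0)

state after step 7 := counter=6 r=(5,4,6) succ=(2,0,0) retry=(0,1,0)
8 | C CAS | counter=7 r=(5,4,6) succ=(2,0,1) retry=(0,1,0)
9 | B LOAD | counter=7 r=(5,7,6) succ=(2,0,1) retry=(0,1,0)
10 | B CAS | counter=8 r=(5,7,6) succ=(2,1,1) retry=(0,1,0)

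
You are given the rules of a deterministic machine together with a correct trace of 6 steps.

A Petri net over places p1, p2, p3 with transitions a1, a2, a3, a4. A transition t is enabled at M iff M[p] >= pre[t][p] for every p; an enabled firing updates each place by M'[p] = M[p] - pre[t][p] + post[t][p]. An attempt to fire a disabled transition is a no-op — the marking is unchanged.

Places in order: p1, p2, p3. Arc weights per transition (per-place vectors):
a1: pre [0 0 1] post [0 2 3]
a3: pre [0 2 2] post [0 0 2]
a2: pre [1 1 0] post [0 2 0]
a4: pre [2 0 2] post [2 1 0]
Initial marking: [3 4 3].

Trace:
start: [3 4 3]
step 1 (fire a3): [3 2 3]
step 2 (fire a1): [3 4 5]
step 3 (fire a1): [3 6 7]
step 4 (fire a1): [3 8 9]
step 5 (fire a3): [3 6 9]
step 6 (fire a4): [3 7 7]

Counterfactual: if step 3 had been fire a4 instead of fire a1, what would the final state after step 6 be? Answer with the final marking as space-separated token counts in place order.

(re-executing from step 3 with the substitution; state before step 3: [3 4 5])
step 3 (fire a4): [3 5 3]
step 4 (fire a1): [3 7 5]
step 5 (fire a3): [3 5 5]
step 6 (fire a4): [3 6 3]

3 6 3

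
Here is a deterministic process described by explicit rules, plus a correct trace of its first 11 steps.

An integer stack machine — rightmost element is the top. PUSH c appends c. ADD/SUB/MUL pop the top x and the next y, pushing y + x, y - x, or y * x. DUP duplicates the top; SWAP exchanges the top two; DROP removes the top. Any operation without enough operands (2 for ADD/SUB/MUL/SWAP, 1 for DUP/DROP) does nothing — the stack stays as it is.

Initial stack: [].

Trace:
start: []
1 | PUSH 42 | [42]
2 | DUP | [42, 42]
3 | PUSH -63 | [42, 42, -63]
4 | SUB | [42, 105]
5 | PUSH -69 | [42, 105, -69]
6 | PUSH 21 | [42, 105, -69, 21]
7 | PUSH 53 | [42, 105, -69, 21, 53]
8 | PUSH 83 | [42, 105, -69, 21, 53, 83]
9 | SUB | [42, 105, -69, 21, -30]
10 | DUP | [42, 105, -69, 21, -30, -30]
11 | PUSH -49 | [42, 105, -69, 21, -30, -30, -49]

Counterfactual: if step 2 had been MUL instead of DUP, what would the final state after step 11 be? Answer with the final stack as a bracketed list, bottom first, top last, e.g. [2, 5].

[105, -69, 21, -30, -30, -49]

(re-executing from step 2 with the substitution; state before step 2: [42])
2 | MUL | [42]
3 | PUSH -63 | [42, -63]
4 | SUB | [105]
5 | PUSH -69 | [105, -69]
6 | PUSH 21 | [105, -69, 21]
7 | PUSH 53 | [105, -69, 21, 53]
8 | PUSH 83 | [105, -69, 21, 53, 83]
9 | SUB | [105, -69, 21, -30]
10 | DUP | [105, -69, 21, -30, -30]
11 | PUSH -49 | [105, -69, 21, -30, -30, -49]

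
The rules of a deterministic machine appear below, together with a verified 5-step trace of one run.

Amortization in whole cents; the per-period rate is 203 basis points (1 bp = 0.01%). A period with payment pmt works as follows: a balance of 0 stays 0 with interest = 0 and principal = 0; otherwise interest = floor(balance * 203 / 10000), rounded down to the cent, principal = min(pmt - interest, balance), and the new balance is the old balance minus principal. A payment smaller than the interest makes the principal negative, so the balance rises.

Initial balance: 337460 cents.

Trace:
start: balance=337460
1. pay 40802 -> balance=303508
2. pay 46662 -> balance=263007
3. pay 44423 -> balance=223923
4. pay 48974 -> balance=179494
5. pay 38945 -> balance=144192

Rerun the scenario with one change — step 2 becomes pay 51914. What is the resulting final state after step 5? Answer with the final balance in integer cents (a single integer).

138613

(re-executing from step 2 with the substitution; state before step 2: balance=303508)
2. pay 51914 -> balance=257755
3. pay 44423 -> balance=218564
4. pay 48974 -> balance=174026
5. pay 38945 -> balance=138613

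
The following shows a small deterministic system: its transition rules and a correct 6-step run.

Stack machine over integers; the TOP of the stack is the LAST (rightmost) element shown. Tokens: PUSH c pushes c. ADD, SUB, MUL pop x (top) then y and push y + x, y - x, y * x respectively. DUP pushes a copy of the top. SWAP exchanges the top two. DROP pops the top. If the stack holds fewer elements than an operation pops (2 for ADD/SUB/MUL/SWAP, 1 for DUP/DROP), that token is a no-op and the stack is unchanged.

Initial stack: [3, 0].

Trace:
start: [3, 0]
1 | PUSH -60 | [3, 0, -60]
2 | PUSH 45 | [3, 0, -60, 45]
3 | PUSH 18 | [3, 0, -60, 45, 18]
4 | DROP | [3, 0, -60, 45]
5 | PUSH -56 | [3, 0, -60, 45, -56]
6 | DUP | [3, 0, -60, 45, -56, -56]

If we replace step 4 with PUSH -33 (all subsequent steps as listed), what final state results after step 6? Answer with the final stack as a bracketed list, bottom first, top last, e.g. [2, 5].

(re-executing from step 4 with the substitution; state before step 4: [3, 0, -60, 45, 18])
4 | PUSH -33 | [3, 0, -60, 45, 18, -33]
5 | PUSH -56 | [3, 0, -60, 45, 18, -33, -56]
6 | DUP | [3, 0, -60, 45, 18, -33, -56, -56]

[3, 0, -60, 45, 18, -33, -56, -56]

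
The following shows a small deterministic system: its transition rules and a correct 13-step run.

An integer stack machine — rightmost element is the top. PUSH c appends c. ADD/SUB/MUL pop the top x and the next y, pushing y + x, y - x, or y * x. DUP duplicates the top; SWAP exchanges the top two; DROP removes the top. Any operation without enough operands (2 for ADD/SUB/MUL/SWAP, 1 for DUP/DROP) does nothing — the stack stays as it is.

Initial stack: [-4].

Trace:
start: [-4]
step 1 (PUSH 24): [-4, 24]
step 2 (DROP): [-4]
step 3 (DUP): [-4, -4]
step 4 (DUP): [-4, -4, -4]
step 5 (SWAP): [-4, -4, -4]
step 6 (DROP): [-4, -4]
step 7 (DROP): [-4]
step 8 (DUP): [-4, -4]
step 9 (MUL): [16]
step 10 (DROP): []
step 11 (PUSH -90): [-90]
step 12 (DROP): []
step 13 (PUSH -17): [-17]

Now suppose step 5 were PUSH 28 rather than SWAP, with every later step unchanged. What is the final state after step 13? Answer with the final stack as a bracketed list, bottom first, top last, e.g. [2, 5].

[-4, -17]

(re-executing from step 5 with the substitution; state before step 5: [-4, -4, -4])
step 5 (PUSH 28): [-4, -4, -4, 28]
step 6 (DROP): [-4, -4, -4]
step 7 (DROP): [-4, -4]
step 8 (DUP): [-4, -4, -4]
step 9 (MUL): [-4, 16]
step 10 (DROP): [-4]
step 11 (PUSH -90): [-4, -90]
step 12 (DROP): [-4]
step 13 (PUSH -17): [-4, -17]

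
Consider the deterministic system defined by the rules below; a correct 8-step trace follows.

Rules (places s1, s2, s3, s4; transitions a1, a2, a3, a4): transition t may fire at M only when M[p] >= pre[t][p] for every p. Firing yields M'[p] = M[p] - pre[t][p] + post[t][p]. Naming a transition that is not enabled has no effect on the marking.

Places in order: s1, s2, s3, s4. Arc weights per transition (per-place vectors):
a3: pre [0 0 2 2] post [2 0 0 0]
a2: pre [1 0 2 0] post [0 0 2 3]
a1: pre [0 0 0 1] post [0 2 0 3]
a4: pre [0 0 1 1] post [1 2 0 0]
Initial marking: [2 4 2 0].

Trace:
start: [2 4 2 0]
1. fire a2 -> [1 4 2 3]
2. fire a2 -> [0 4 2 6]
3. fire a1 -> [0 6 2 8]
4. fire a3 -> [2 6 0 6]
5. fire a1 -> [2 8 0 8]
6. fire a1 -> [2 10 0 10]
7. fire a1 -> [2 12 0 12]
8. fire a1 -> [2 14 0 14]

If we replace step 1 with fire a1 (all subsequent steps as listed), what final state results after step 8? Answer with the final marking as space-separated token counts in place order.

3 14 0 11

(re-executing from step 1 with the substitution; state before step 1: [2 4 2 0])
1. fire a1 -> [2 4 2 0]
2. fire a2 -> [1 4 2 3]
3. fire a1 -> [1 6 2 5]
4. fire a3 -> [3 6 0 3]
5. fire a1 -> [3 8 0 5]
6. fire a1 -> [3 10 0 7]
7. fire a1 -> [3 12 0 9]
8. fire a1 -> [3 14 0 11]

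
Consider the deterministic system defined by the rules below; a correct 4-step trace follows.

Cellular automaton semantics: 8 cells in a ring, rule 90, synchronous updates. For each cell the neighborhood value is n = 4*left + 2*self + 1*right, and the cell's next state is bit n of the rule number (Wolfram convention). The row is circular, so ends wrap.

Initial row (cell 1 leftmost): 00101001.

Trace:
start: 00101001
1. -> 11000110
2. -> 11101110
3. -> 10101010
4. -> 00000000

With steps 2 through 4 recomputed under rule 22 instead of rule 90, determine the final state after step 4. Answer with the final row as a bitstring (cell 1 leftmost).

(re-executing steps 2..4 under rule 22; state before step 2: 11000110)
2. -> 00101000
3. -> 01101100
4. -> 10000010

10000010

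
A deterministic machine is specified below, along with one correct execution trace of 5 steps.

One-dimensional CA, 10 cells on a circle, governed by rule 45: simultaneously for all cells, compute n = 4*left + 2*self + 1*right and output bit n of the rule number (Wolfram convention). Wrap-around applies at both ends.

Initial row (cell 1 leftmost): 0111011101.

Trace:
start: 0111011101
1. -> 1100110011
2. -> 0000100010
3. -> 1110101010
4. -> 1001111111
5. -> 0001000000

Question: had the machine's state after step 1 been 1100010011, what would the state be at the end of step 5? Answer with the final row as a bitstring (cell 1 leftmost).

state after step 1 := 1100010011
2. -> 0001010010
3. -> 1101110010
4. -> 1011000011
5. -> 0110011010

0110011010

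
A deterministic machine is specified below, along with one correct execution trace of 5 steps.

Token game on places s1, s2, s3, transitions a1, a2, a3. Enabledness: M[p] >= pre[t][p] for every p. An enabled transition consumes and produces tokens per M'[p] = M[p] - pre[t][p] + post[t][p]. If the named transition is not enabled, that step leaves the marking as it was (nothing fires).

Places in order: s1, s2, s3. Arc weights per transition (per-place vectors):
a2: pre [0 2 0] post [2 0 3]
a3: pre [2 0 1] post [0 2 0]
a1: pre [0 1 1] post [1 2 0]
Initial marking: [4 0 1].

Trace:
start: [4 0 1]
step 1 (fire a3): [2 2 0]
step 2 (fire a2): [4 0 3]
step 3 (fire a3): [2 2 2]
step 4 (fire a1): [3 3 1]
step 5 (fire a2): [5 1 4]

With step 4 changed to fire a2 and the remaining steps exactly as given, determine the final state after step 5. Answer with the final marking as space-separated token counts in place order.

(re-executing from step 4 with the substitution; state before step 4: [2 2 2])
step 4 (fire a2): [4 0 5]
step 5 (fire a2): [4 0 5]

4 0 5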